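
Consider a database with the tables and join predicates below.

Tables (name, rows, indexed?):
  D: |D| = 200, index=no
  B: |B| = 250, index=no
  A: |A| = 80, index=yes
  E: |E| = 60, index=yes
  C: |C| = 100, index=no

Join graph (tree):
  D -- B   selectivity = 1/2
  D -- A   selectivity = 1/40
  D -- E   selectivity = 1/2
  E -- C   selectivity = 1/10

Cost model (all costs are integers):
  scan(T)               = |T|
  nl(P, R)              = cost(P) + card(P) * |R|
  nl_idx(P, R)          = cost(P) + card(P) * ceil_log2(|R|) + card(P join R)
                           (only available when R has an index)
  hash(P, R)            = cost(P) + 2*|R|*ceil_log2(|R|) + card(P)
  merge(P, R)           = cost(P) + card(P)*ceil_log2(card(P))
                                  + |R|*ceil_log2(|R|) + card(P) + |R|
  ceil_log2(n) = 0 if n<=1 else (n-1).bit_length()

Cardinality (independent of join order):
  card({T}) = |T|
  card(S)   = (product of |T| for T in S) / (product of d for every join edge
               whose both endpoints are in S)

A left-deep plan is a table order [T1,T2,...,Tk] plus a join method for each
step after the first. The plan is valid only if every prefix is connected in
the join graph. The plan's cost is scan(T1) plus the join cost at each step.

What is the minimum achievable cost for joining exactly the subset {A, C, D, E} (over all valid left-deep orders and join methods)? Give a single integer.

Selinger DP over subsets of {A,C,D,E}:
  {D}: scan cost=200, card=200
  {A}: scan cost=80, card=80
  {E}: scan cost=60, card=60
  {C}: scan cost=100, card=100
  {AD}: card=400; try (A,hash)→1520, (A,nl_idx)→2000, (D,merge)→2520, (A,merge)→2640, (D,hash)→3360, (D,nl)→16080 …(+1); best=1520 via (A,hash)
  {DE}: card=6000; try (E,hash)→1120, (D,merge)→2280, (E,merge)→2420, (D,hash)→3320, (E,nl_idx)→7400, (D,nl)→12060 …(+1); best=1120 via (E,hash)
  {CE}: card=600; try (E,hash)→920, (C,merge)→1280, (E,nl_idx)→1300, (E,merge)→1320, (C,hash)→1520, (C,nl)→6060 …(+1); best=920 via (E,hash)
  {ADE}: card=12000; try (E,hash)→2640, (E,merge)→5940, (A,hash)→8240, (E,nl_idx)→15920, (E,nl)→25520, (A,nl_idx)→55120 …(+2); best=2640 via (E,hash)
  {CDE}: card=60000; try (D,hash)→4720, (C,hash)→8520, (D,merge)→9320, (C,merge)→85920, (D,nl)→120920, (C,nl)→601120; best=4720 via (D,hash)
  {ACDE}: card=120000; try (C,hash)→16040, (A,hash)→65840, (C,merge)→183440, (A,nl_idx)→544720, (A,merge)→1025360, (C,nl)→1202640 …(+1); best=16040 via (C,hash)

16040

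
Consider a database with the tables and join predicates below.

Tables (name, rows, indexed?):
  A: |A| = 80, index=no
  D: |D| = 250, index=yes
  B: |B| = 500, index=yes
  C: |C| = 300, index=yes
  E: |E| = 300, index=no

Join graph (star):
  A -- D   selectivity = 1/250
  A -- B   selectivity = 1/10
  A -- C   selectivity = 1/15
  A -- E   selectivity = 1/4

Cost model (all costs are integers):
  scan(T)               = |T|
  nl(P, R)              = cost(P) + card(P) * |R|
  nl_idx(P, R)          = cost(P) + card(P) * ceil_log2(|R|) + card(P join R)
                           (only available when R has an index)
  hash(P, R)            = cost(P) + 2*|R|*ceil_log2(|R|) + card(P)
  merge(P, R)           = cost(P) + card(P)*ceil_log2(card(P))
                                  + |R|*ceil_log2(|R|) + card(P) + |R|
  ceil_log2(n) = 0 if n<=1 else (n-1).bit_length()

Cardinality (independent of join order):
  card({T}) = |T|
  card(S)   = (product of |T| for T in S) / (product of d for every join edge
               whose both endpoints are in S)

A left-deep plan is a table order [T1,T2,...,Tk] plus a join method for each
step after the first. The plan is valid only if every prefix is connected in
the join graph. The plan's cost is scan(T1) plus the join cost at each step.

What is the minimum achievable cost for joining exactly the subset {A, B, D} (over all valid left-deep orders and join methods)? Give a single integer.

5520

Selinger DP over subsets of {A,B,D}:
  {A}: scan cost=80, card=80
  {D}: scan cost=250, card=250
  {B}: scan cost=500, card=500
  {AD}: card=80; try (D,nl_idx)→800, (A,hash)→1620, (D,merge)→2970, (A,merge)→3140, (D,hash)→4160, (D,nl)→20080 …(+1); best=800 via (D,nl_idx)
  {AB}: card=4000; try (A,hash)→2120, (B,nl_idx)→4800, (B,merge)→5720, (A,merge)→6140, (B,hash)→9160, (B,nl)→40080 …(+1); best=2120 via (A,hash)
  {ABD}: card=4000; try (B,nl_idx)→5520, (B,merge)→6440, (B,hash)→9880, (D,hash)→10120, (D,nl_idx)→38120, (B,nl)→40800 …(+2); best=5520 via (B,nl_idx)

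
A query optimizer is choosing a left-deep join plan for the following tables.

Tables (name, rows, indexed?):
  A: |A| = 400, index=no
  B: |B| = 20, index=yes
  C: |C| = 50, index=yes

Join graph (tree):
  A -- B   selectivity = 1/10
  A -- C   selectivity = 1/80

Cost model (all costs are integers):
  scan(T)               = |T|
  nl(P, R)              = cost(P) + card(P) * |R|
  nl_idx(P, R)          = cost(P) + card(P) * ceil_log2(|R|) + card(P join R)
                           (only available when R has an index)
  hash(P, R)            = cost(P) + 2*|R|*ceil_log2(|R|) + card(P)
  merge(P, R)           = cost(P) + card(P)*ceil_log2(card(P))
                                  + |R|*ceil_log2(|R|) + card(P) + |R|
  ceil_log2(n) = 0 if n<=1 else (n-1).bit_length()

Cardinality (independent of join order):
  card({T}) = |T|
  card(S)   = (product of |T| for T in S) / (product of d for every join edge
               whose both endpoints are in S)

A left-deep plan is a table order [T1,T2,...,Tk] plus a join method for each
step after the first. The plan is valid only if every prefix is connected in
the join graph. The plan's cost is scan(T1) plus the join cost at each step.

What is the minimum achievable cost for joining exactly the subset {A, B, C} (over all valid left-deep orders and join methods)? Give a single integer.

Selinger DP over subsets of {A,B,C}:
  {A}: scan cost=400, card=400
  {B}: scan cost=20, card=20
  {C}: scan cost=50, card=50
  {AB}: card=800; try (B,hash)→1000, (B,nl_idx)→3200, (A,merge)→4140, (B,merge)→4520, (A,hash)→7240, (A,nl)→8020 …(+1); best=1000 via (B,hash)
  {AC}: card=250; try (C,hash)→1400, (C,nl_idx)→3050, (A,merge)→4400, (C,merge)→4750, (A,hash)→7300, (A,nl)→20050 …(+1); best=1400 via (C,hash)
  {ABC}: card=500; try (B,hash)→1850, (C,hash)→2400, (B,nl_idx)→3150, (B,merge)→3770, (C,nl_idx)→6300, (B,nl)→6400 …(+2); best=1850 via (B,hash)

1850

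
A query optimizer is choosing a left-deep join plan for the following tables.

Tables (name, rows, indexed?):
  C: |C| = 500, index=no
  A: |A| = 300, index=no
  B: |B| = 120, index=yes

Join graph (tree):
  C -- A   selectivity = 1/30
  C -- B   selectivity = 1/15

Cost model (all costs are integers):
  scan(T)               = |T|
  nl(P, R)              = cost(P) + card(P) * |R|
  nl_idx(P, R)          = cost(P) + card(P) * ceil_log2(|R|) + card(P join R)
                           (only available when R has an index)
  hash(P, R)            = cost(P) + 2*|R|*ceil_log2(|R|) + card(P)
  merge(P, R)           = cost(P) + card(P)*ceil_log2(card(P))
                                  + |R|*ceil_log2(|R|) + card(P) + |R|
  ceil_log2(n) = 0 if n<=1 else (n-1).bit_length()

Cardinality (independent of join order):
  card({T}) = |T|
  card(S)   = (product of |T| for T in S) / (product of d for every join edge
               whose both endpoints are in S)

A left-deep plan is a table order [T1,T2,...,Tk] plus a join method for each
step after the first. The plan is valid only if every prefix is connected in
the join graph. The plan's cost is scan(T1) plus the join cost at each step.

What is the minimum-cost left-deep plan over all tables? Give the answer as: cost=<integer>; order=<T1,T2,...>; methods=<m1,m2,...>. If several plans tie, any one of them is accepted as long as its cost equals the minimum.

Selinger DP (subsets sized 1..n):
  {C}: scan cost=500, card=500
  {A}: scan cost=300, card=300
  {B}: scan cost=120, card=120
  {AC}: card=5000; try (A,hash)→6400, (C,merge)→8300, (A,merge)→8500, (C,hash)→9600, (C,nl)→150300, (A,nl)→150500; best=6400 via (A,hash)
  {BC}: card=4000; try (B,hash)→2680, (C,merge)→6080, (B,merge)→6460, (B,nl_idx)→8000, (C,hash)→9240, (C,nl)→60120 …(+1); best=2680 via (B,hash)
  {ABC}: card=40000; try (A,hash)→12080, (B,hash)→13080, (A,merge)→57680, (B,merge)→77360, (B,nl_idx)→81400, (B,nl)→606400 …(+1); best=12080 via (A,hash)

cost=12080; order=C,B,A; methods=hash,hash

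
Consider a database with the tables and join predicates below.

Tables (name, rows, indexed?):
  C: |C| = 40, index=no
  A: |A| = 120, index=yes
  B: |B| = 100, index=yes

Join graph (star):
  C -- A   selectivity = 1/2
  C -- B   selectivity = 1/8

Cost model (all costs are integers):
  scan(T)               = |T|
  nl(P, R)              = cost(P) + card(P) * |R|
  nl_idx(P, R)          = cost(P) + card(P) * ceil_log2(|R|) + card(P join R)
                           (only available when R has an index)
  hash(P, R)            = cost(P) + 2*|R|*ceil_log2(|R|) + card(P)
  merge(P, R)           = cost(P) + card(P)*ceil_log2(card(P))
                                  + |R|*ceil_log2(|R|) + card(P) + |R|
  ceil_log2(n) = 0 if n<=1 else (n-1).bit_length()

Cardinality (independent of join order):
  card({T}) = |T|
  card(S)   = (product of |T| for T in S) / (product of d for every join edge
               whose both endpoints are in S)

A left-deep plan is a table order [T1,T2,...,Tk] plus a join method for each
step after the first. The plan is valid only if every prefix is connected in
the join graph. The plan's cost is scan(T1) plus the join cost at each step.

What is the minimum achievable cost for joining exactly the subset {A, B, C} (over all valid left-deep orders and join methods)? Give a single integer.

Selinger DP over subsets of {A,B,C}:
  {C}: scan cost=40, card=40
  {A}: scan cost=120, card=120
  {B}: scan cost=100, card=100
  {AC}: card=2400; try (C,hash)→720, (A,merge)→1280, (C,merge)→1360, (A,hash)→1760, (A,nl_idx)→2720, (A,nl)→4840 …(+1); best=720 via (C,hash)
  {BC}: card=500; try (C,hash)→680, (B,nl_idx)→820, (B,merge)→1120, (C,merge)→1180, (B,hash)→1480, (B,nl)→4040 …(+1); best=680 via (C,hash)
  {ABC}: card=30000; try (A,hash)→2860, (B,hash)→4520, (A,merge)→6640, (B,merge)→32720, (A,nl_idx)→34180, (B,nl_idx)→47520 …(+2); best=2860 via (A,hash)

2860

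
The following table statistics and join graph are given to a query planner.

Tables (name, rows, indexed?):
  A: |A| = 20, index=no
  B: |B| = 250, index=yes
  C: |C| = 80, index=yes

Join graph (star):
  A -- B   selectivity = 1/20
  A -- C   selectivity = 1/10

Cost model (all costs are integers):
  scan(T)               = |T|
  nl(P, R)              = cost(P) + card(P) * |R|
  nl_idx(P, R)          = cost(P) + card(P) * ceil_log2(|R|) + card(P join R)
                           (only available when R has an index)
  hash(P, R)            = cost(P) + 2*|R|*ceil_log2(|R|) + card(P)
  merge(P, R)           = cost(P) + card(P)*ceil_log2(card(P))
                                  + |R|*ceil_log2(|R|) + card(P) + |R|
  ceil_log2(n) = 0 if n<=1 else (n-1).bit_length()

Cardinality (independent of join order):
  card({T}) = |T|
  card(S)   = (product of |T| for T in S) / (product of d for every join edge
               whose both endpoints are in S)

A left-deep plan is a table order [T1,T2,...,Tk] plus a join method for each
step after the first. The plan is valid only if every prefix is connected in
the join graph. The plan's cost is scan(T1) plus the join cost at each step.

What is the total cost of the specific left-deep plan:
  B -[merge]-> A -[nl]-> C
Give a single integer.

22620

step 1: scan B: cost=250, card=250
step 2: join A via merge
    card(P join A) = 250*20/(20) = 250
    cost = 250 + 250*8 + 20*5 + 250 + 20 = 2620
step 3: join C via nl
    card(P join C) = 250*80/(10) = 2000
    cost = 2620 + 250*80 = 22620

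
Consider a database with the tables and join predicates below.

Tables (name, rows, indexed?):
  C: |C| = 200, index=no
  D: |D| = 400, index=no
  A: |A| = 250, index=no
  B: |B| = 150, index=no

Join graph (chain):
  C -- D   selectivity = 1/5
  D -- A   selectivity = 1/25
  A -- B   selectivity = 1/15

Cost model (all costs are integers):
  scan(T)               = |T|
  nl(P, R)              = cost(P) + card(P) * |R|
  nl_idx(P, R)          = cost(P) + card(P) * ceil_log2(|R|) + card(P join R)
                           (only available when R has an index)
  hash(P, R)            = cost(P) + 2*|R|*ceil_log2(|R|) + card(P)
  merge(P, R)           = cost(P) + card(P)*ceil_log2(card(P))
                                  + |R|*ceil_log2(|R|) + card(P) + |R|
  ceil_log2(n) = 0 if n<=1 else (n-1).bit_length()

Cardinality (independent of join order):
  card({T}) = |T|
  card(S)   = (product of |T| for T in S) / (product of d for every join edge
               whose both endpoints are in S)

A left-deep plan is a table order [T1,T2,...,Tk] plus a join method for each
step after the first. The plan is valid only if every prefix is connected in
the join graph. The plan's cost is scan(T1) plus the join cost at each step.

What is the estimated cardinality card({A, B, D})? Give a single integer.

40000

Tables in S: A(250), B(150), D(400)
Edges inside S: D-A(d=25), A-B(d=15)
numerator = 250 * 150 * 400 = 15000000
denominator = 25 * 15 = 375
card(S) = 15000000 / 375 = 40000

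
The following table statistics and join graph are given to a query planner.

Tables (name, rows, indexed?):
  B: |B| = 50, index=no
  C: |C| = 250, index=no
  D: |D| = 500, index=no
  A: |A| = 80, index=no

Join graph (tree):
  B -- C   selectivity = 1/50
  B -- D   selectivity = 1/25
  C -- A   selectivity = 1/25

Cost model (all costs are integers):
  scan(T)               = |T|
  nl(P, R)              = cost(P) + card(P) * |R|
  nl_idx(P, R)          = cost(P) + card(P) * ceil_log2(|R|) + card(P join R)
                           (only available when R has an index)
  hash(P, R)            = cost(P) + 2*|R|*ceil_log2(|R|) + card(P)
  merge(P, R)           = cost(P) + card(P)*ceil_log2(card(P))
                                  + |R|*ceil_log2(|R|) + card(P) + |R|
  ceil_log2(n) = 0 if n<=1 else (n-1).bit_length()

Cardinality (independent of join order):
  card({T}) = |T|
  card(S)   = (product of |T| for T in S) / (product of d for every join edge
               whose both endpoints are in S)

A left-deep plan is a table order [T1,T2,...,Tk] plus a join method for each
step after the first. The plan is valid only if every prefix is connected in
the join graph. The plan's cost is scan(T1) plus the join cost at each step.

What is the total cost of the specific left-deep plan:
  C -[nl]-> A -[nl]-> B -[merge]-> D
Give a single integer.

step 1: scan C: cost=250, card=250
step 2: join A via nl
    card(P join A) = 250*80/(25) = 800
    cost = 250 + 250*80 = 20250
step 3: join B via nl
    card(P join B) = 800*50/(50) = 800
    cost = 20250 + 800*50 = 60250
step 4: join D via merge
    card(P join D) = 800*500/(25) = 16000
    cost = 60250 + 800*10 + 500*9 + 800 + 500 = 74050

74050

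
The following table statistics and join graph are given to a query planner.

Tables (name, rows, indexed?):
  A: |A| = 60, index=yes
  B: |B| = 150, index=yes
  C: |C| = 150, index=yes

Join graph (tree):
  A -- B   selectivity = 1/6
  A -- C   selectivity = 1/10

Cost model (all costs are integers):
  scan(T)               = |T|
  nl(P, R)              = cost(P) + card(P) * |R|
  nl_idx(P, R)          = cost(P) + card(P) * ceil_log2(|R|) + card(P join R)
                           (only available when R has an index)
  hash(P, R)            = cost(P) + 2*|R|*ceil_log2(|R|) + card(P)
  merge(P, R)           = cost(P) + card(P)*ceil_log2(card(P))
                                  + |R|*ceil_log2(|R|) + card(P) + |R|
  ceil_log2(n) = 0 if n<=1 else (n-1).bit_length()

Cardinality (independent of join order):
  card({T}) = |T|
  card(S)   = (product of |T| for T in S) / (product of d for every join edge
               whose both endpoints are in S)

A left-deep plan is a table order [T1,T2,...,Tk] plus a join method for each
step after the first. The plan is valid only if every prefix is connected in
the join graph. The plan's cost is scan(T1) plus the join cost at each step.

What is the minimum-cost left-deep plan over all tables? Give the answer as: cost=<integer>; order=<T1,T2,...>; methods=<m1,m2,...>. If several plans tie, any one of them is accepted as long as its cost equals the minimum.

Selinger DP (subsets sized 1..n):
  {A}: scan cost=60, card=60
  {B}: scan cost=150, card=150
  {C}: scan cost=150, card=150
  {AB}: card=1500; try (A,hash)→1020, (B,merge)→1830, (A,merge)→1920, (B,nl_idx)→2040, (B,hash)→2520, (A,nl_idx)→2550 …(+2); best=1020 via (A,hash)
  {AC}: card=900; try (A,hash)→1020, (C,nl_idx)→1440, (C,merge)→1830, (A,merge)→1920, (A,nl_idx)→1950, (C,hash)→2520 …(+2); best=1020 via (A,hash)
  {ABC}: card=22500; try (B,hash)→4320, (C,hash)→4920, (B,merge)→12270, (C,merge)→20370, (B,nl_idx)→30720, (C,nl_idx)→35520 …(+2); best=4320 via (B,hash)

cost=4320; order=C,A,B; methods=hash,hash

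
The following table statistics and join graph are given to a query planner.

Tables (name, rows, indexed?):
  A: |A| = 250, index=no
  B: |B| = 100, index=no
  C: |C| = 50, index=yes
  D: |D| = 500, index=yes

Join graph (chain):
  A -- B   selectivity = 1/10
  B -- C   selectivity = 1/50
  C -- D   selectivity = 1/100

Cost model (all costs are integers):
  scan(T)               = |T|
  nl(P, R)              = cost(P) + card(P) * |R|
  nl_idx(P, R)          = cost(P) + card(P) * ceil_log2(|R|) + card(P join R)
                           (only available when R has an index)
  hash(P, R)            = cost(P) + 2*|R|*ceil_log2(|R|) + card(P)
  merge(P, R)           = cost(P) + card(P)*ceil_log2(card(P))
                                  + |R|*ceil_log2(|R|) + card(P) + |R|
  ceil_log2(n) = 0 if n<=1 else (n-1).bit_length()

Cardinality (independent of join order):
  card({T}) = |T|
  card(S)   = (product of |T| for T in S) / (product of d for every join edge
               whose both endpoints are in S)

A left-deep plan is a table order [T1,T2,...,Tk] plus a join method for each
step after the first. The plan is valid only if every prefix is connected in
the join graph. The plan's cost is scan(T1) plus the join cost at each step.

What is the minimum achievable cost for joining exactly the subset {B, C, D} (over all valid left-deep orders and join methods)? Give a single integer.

Selinger DP over subsets of {B,C,D}:
  {B}: scan cost=100, card=100
  {C}: scan cost=50, card=50
  {D}: scan cost=500, card=500
  {BC}: card=100; try (C,hash)→800, (C,nl_idx)→800, (B,merge)→1200, (C,merge)→1250, (B,hash)→1500, (B,nl)→5050 …(+1); best=800 via (C,hash)
  {CD}: card=250; try (D,nl_idx)→750, (C,hash)→1600, (C,nl_idx)→3750, (D,merge)→5400, (C,merge)→5850, (D,hash)→9100 …(+2); best=750 via (D,nl_idx)
  {BCD}: card=500; try (D,nl_idx)→2200, (B,hash)→2400, (B,merge)→3800, (D,merge)→6600, (D,hash)→9900, (B,nl)→25750 …(+1); best=2200 via (D,nl_idx)

2200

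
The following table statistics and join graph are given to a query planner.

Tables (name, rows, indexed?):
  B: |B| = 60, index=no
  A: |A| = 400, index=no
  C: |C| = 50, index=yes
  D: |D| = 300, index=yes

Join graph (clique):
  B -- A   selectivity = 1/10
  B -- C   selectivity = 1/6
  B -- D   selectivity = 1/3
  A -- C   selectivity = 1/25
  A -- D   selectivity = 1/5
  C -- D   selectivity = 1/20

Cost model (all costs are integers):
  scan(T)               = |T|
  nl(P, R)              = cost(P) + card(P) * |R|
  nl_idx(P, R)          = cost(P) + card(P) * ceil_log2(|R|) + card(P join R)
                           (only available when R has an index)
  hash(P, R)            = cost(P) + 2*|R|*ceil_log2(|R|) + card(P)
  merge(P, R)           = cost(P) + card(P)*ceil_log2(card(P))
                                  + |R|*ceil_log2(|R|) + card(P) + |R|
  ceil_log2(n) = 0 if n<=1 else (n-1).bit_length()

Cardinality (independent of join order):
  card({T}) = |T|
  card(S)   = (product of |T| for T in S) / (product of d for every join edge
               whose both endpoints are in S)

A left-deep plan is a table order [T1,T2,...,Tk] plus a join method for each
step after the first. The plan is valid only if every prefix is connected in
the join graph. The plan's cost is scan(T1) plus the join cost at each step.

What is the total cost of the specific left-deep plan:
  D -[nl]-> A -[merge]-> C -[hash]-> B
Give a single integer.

507770

step 1: scan D: cost=300, card=300
step 2: join A via nl
    card(P join A) = 300*400/(5) = 24000
    cost = 300 + 300*400 = 120300
step 3: join C via merge
    card(P join C) = 24000*50/(25*20) = 2400
    cost = 120300 + 24000*15 + 50*6 + 24000 + 50 = 504650
step 4: join B via hash
    card(P join B) = 2400*60/(10*6*3) = 800
    cost = 504650 + 2*60*6 + 2400 = 507770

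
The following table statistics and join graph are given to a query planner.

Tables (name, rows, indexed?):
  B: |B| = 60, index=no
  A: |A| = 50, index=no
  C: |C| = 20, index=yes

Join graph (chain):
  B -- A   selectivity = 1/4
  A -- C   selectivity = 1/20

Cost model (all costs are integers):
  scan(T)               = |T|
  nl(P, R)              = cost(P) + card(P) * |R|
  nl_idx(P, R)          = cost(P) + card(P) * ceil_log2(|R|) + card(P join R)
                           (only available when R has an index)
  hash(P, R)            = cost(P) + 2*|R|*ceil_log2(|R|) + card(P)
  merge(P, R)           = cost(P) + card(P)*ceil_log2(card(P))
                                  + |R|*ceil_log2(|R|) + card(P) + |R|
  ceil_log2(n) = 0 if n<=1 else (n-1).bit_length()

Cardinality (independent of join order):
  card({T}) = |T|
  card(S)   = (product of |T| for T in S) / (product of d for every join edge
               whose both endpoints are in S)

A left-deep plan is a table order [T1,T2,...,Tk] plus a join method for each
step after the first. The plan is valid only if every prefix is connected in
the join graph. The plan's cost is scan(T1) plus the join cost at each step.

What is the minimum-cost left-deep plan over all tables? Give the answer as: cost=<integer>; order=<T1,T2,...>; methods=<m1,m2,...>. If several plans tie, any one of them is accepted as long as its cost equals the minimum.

Selinger DP (subsets sized 1..n):
  {B}: scan cost=60, card=60
  {A}: scan cost=50, card=50
  {C}: scan cost=20, card=20
  {AB}: card=750; try (A,hash)→720, (B,hash)→820, (B,merge)→820, (A,merge)→830, (B,nl)→3050, (A,nl)→3060; best=720 via (A,hash)
  {AC}: card=50; try (C,hash)→300, (C,nl_idx)→350, (A,merge)→490, (C,merge)→520, (A,hash)→640, (A,nl)→1020 …(+1); best=300 via (C,hash)
  {ABC}: card=750; try (B,hash)→1070, (B,merge)→1070, (C,hash)→1670, (B,nl)→3300, (C,nl_idx)→5220, (C,merge)→9090 …(+1); best=1070 via (B,hash)

cost=1070; order=A,C,B; methods=hash,hash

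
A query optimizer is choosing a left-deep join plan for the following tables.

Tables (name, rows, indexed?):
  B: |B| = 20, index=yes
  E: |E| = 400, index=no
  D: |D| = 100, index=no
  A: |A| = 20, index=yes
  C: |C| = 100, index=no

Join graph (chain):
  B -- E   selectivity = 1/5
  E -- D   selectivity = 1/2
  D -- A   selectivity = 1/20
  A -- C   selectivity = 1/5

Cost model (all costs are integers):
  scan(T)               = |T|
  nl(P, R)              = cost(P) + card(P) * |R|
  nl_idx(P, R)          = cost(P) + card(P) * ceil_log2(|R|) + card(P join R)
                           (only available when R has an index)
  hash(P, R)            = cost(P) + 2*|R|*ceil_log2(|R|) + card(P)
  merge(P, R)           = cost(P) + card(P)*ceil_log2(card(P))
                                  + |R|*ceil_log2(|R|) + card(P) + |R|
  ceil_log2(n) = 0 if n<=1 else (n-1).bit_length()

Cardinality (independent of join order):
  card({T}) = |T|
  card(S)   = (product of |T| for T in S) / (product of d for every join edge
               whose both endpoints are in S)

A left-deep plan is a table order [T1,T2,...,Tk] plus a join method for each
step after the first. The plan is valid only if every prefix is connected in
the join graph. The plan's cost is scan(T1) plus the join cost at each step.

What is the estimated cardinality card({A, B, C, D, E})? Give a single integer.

1600000

Tables in S: A(20), B(20), C(100), D(100), E(400)
Edges inside S: B-E(d=5), E-D(d=2), D-A(d=20), A-C(d=5)
numerator = 20 * 20 * 100 * 100 * 400 = 1600000000
denominator = 5 * 2 * 20 * 5 = 1000
card(S) = 1600000000 / 1000 = 1600000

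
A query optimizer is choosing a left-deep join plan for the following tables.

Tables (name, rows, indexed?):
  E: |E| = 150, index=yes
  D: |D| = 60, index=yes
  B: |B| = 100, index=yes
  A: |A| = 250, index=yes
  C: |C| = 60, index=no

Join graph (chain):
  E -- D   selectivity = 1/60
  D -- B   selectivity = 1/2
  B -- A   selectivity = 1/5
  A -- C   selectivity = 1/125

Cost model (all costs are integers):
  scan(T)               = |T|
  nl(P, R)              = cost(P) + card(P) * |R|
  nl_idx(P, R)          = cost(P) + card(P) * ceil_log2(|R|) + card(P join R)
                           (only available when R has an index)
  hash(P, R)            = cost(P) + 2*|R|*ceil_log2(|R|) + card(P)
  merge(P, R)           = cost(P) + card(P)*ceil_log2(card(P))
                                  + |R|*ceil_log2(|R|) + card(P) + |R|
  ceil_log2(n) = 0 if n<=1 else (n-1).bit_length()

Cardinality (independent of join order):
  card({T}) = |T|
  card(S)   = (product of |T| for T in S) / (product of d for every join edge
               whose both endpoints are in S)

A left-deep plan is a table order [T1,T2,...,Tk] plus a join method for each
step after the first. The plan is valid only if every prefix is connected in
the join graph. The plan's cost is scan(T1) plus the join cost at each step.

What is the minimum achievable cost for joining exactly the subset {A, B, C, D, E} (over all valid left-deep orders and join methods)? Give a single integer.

Selinger DP over subsets of {A,B,C,D,E}:
  {E}: scan cost=150, card=150
  {D}: scan cost=60, card=60
  {B}: scan cost=100, card=100
  {A}: scan cost=250, card=250
  {C}: scan cost=60, card=60
  {DE}: card=150; try (E,nl_idx)→690, (D,hash)→1020, (D,nl_idx)→1200, (E,merge)→1830, (D,merge)→1920, (E,hash)→2520 …(+2); best=690 via (E,nl_idx)
  {BD}: card=3000; try (D,hash)→920, (B,merge)→1280, (D,merge)→1320, (B,hash)→1520, (B,nl_idx)→3480, (D,nl_idx)→3700 …(+2); best=920 via (D,hash)
  {AB}: card=5000; try (B,hash)→1900, (A,merge)→3150, (B,merge)→3300, (A,hash)→4200, (A,nl_idx)→5900, (B,nl_idx)→7000 …(+2); best=1900 via (B,hash)
  {AC}: card=120; try (A,nl_idx)→660, (C,hash)→1220, (A,merge)→2730, (C,merge)→2920, (A,hash)→4120, (A,nl)→15060 …(+1); best=660 via (A,nl_idx)
  {BDE}: card=7500; try (B,hash)→2240, (B,merge)→2840, (E,hash)→6320, (B,nl_idx)→9240, (B,nl)→15690, (E,nl_idx)→32420 …(+2); best=2240 via (B,hash)
  {ABD}: card=150000; try (D,hash)→7620, (A,hash)→7920, (A,merge)→42170, (D,merge)→72320, (A,nl_idx)→174920, (D,nl_idx)→181900 …(+2); best=7620 via (D,hash)
  {ABC}: card=2400; try (B,hash)→2180, (B,merge)→2420, (B,nl_idx)→3900, (C,hash)→7620, (B,nl)→12660, (C,merge)→72320 …(+1); best=2180 via (B,hash)
  {ABDE}: card=375000; try (A,hash)→13740, (A,merge)→109490, (E,hash)→160020, (A,nl_idx)→437240, (E,nl_idx)→1582620, (A,nl)→1877240 …(+2); best=13740 via (A,hash)
  {ABCD}: card=72000; try (D,hash)→5300, (D,merge)→33800, (D,nl_idx)→88580, (D,nl)→146180, (C,hash)→158340, (C,merge)→2858040 …(+1); best=5300 via (D,hash)
  {ABCDE}: card=180000; try (E,hash)→79700, (C,hash)→389460, (E,nl_idx)→761300, (E,merge)→1302650, (C,merge)→7514160, (E,nl)→10805300 …(+1); best=79700 via (E,hash)

79700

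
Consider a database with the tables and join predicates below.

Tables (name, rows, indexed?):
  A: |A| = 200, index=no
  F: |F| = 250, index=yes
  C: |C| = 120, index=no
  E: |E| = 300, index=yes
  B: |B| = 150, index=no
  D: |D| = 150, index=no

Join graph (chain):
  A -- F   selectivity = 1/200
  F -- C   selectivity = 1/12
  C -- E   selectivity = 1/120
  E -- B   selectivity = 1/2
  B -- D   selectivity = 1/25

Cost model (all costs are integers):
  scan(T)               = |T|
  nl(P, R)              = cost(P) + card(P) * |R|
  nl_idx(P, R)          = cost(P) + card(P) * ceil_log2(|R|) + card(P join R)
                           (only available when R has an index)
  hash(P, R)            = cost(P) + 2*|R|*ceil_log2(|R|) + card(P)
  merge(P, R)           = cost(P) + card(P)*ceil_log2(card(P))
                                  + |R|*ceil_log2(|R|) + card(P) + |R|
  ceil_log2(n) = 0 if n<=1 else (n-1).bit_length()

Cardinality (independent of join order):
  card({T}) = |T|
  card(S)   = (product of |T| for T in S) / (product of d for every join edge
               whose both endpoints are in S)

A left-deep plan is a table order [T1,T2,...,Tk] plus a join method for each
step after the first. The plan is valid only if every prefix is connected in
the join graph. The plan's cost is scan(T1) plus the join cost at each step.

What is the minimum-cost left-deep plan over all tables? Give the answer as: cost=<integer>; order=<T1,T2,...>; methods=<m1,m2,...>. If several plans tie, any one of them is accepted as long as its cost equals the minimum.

cost=491680; order=A,F,C,E,B,D; methods=nl_idx,hash,hash,hash,hash

Selinger DP (subsets sized 1..n):
  {A}: scan cost=200, card=200
  {F}: scan cost=250, card=250
  {C}: scan cost=120, card=120
  {E}: scan cost=300, card=300
  {B}: scan cost=150, card=150
  {D}: scan cost=150, card=150
  {AF}: card=250; try (F,nl_idx)→2050, (A,hash)→3700, (F,merge)→4250, (A,merge)→4300, (F,hash)→4400, (F,nl)→50200 …(+1); best=2050 via (F,nl_idx)
  {CF}: card=2500; try (C,hash)→2180, (F,merge)→3330, (C,merge)→3460, (F,nl_idx)→3580, (F,hash)→4240, (F,nl)→30120 …(+1); best=2180 via (C,hash)
  {CE}: card=300; try (E,nl_idx)→1500, (C,hash)→2280, (E,merge)→4080, (C,merge)→4260, (E,hash)→5640, (E,nl)→36120 …(+1); best=1500 via (E,nl_idx)
  {BE}: card=22500; try (B,hash)→3000, (E,merge)→4500, (B,merge)→4650, (E,hash)→5700, (E,nl_idx)→24000, (E,nl)→45150 …(+1); best=3000 via (B,hash)
  {BD}: card=900; try (D,hash)→2700, (B,hash)→2700, (D,merge)→2850, (B,merge)→2850, (D,nl)→22650, (B,nl)→22650; best=2700 via (D,hash)
  {ACF}: card=2500; try (C,hash)→3980, (C,merge)→5260, (A,hash)→7880, (C,nl)→32050, (A,merge)→36480, (A,nl)→502180; best=3980 via (C,hash)
  {CEF}: card=6250; try (F,hash)→5800, (F,merge)→6750, (E,hash)→10080, (F,nl_idx)→10150, (E,nl_idx)→30930, (E,merge)→37680 …(+2); best=5800 via (F,hash)
  {BCE}: card=22500; try (B,hash)→4200, (B,merge)→5850, (C,hash)→27180, (B,nl)→46500, (C,merge)→363960, (C,nl)→2703000; best=4200 via (B,hash)
  {BDE}: card=135000; try (E,hash)→9000, (E,merge)→15600, (D,hash)→27900, (E,nl_idx)→145800, (E,nl)→272700, (D,merge)→364350 …(+1); best=9000 via (E,hash)
  {ACEF}: card=6250; try (E,hash)→11880, (A,hash)→15250, (E,nl_idx)→32730, (E,merge)→39480, (A,merge)→95100, (E,nl)→753980 …(+1); best=11880 via (E,hash)
  {BCEF}: card=468750; try (B,hash)→14450, (F,hash)→30700, (B,merge)→94650, (F,merge)→366450, (F,nl_idx)→652950, (B,nl)→943300 …(+1); best=14450 via (B,hash)
  {BCDE}: card=135000; try (D,hash)→29100, (C,hash)→145680, (D,merge)→365550, (C,merge)→2574960, (D,nl)→3379200, (C,nl)→16209000; best=29100 via (D,hash)
  {ABCEF}: card=468750; try (B,hash)→20530, (B,merge)→100730, (A,hash)→486400, (B,nl)→949380, (A,merge)→9391250, (A,nl)→93764450; best=20530 via (B,hash)
  {BCDEF}: card=2812500; try (F,hash)→168100, (D,hash)→485600, (F,merge)→2596350, (F,nl_idx)→3921600, (D,merge)→9390800, (F,nl)→33779100 …(+1); best=168100 via (F,hash)
  {ABCDEF}: card=2812500; try (D,hash)→491680, (A,hash)→2983800, (D,merge)→9396880, (A,merge)→64857400, (D,nl)→70333030, (A,nl)→562668100; best=491680 via (D,hash)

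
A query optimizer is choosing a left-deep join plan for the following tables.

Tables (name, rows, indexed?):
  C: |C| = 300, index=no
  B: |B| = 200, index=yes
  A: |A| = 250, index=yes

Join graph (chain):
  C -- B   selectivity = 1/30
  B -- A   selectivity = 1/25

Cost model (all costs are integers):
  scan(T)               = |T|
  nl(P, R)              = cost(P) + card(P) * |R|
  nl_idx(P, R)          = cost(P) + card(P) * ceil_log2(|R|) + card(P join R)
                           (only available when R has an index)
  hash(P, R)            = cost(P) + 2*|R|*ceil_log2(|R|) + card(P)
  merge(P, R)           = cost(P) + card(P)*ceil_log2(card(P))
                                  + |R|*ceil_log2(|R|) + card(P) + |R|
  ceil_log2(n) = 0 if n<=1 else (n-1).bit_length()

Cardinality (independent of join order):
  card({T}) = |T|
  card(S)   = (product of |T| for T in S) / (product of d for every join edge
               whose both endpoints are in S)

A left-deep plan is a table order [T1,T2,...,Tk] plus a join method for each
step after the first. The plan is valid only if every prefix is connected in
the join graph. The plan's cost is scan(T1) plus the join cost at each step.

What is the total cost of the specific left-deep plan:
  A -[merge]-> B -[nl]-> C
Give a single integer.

604300

step 1: scan A: cost=250, card=250
step 2: join B via merge
    card(P join B) = 250*200/(25) = 2000
    cost = 250 + 250*8 + 200*8 + 250 + 200 = 4300
step 3: join C via nl
    card(P join C) = 2000*300/(30) = 20000
    cost = 4300 + 2000*300 = 604300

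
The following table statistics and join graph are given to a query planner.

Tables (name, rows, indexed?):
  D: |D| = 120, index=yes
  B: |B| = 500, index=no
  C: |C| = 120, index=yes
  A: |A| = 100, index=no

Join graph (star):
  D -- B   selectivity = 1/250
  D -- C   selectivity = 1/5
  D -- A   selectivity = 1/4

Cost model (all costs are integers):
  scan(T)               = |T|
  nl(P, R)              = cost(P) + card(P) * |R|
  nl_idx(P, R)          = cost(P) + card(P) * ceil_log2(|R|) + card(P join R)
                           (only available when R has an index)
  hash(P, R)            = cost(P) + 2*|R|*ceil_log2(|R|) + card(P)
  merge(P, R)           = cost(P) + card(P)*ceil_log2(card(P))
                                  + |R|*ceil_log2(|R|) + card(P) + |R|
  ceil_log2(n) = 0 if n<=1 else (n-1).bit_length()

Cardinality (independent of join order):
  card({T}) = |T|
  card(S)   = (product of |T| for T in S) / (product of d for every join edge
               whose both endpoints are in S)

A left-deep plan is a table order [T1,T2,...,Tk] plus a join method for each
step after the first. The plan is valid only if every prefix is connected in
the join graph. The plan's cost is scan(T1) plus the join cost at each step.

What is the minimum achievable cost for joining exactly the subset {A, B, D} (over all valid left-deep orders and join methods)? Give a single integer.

Selinger DP over subsets of {A,B,D}:
  {D}: scan cost=120, card=120
  {B}: scan cost=500, card=500
  {A}: scan cost=100, card=100
  {BD}: card=240; try (D,hash)→2680, (D,nl_idx)→4240, (B,merge)→6080, (D,merge)→6460, (B,hash)→9240, (B,nl)→60120 …(+1); best=2680 via (D,hash)
  {AD}: card=3000; try (A,hash)→1640, (D,merge)→1860, (D,hash)→1880, (A,merge)→1880, (D,nl_idx)→3800, (D,nl)→12100 …(+1); best=1640 via (A,hash)
  {ABD}: card=6000; try (A,hash)→4320, (A,merge)→5640, (B,hash)→13640, (A,nl)→26680, (B,merge)→45640, (B,nl)→1501640; best=4320 via (A,hash)

4320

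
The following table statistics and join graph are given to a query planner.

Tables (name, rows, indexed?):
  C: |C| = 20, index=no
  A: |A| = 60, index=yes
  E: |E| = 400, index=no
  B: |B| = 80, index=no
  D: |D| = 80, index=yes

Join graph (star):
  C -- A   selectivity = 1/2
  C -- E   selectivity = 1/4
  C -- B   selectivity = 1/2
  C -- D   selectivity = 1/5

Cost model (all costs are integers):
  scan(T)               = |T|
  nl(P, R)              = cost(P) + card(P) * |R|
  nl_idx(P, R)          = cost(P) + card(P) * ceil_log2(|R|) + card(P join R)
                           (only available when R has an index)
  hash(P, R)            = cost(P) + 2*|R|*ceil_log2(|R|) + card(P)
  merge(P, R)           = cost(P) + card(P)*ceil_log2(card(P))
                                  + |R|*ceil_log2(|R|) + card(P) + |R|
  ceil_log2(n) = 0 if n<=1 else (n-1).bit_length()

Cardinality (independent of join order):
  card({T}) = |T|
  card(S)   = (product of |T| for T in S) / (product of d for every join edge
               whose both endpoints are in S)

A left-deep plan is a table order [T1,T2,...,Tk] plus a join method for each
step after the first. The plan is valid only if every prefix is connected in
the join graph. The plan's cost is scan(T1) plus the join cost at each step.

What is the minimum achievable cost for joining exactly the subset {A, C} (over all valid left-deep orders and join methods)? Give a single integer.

Selinger DP over subsets of {A,C}:
  {C}: scan cost=20, card=20
  {A}: scan cost=60, card=60
  {AC}: card=600; try (C,hash)→320, (A,merge)→560, (C,merge)→600, (A,nl_idx)→740, (A,hash)→760, (A,nl)→1220 …(+1); best=320 via (C,hash)

320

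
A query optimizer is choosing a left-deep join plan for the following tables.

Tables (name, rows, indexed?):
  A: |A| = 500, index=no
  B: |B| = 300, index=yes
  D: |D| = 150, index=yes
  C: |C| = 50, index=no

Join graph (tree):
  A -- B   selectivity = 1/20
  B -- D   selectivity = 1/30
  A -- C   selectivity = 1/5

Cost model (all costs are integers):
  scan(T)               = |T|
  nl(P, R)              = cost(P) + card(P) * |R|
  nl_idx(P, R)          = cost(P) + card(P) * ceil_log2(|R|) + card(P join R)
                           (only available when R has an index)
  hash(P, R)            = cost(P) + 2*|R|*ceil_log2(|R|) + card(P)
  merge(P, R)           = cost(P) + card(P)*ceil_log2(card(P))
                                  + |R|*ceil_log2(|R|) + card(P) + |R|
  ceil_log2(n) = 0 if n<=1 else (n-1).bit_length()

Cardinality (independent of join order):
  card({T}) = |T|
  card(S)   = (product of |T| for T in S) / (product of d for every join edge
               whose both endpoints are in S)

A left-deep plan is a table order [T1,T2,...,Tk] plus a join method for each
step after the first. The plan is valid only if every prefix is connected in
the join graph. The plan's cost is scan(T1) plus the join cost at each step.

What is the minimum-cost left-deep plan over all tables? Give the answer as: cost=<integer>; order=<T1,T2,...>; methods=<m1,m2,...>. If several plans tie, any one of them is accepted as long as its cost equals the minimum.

cost=51600; order=B,D,A,C; methods=hash,hash,hash

Selinger DP (subsets sized 1..n):
  {A}: scan cost=500, card=500
  {B}: scan cost=300, card=300
  {D}: scan cost=150, card=150
  {C}: scan cost=50, card=50
  {AB}: card=7500; try (B,hash)→6400, (A,merge)→8300, (B,merge)→8500, (A,hash)→9600, (B,nl_idx)→12500, (A,nl)→150300 …(+1); best=6400 via (B,hash)
  {AC}: card=5000; try (C,hash)→1600, (A,merge)→5400, (C,merge)→5850, (A,hash)→9100, (A,nl)→25050, (C,nl)→25500; best=1600 via (C,hash)
  {BD}: card=1500; try (D,hash)→3000, (B,nl_idx)→3000, (D,nl_idx)→4200, (B,merge)→4500, (D,merge)→4650, (B,hash)→5700 …(+2); best=3000 via (D,hash)
  {ABD}: card=37500; try (A,hash)→13500, (D,hash)→16300, (A,merge)→26000, (D,nl_idx)→103900, (D,merge)→112750, (A,nl)→753000 …(+1); best=13500 via (A,hash)
  {ABC}: card=75000; try (B,hash)→12000, (C,hash)→14500, (B,merge)→74600, (C,merge)→111750, (B,nl_idx)→121600, (C,nl)→381400 …(+1); best=12000 via (B,hash)
  {ABCD}: card=375000; try (C,hash)→51600, (D,hash)→89400, (C,merge)→651350, (D,nl_idx)→987000, (D,merge)→1363350, (C,nl)→1888500 …(+1); best=51600 via (C,hash)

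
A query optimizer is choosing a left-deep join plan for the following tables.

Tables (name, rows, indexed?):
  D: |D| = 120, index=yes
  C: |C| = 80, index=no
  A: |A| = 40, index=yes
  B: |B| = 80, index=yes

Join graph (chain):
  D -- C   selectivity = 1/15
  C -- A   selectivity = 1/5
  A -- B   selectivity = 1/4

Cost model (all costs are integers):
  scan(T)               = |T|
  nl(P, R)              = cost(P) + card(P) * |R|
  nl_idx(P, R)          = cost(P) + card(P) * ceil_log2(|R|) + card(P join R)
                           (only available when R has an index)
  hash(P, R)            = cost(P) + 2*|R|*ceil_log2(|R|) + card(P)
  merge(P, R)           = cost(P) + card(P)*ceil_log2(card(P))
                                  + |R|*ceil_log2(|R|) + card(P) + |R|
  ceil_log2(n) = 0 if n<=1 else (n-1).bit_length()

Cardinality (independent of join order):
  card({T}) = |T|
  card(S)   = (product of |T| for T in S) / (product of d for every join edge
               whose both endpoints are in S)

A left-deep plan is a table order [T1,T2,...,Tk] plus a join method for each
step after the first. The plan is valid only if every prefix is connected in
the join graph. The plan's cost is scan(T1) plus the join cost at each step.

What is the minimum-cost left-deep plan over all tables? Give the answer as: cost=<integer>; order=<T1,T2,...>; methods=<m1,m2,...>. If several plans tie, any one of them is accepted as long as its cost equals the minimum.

Selinger DP (subsets sized 1..n):
  {D}: scan cost=120, card=120
  {C}: scan cost=80, card=80
  {A}: scan cost=40, card=40
  {B}: scan cost=80, card=80
  {CD}: card=640; try (D,nl_idx)→1280, (C,hash)→1360, (D,merge)→1680, (C,merge)→1720, (D,hash)→1840, (D,nl)→9680 …(+1); best=1280 via (D,nl_idx)
  {AC}: card=640; try (A,hash)→640, (C,merge)→960, (A,merge)→1000, (C,hash)→1200, (A,nl_idx)→1200, (C,nl)→3240 …(+1); best=640 via (A,hash)
  {AB}: card=800; try (A,hash)→640, (B,merge)→960, (A,merge)→1000, (B,nl_idx)→1120, (B,hash)→1200, (A,nl_idx)→1360 …(+2); best=640 via (A,hash)
  {ACD}: card=5120; try (A,hash)→2400, (D,hash)→2960, (A,merge)→8600, (D,merge)→8640, (D,nl_idx)→10240, (A,nl_idx)→10240 …(+2); best=2400 via (A,hash)
  {ABC}: card=12800; try (B,hash)→2400, (C,hash)→2560, (B,merge)→8320, (C,merge)→10080, (B,nl_idx)→17920, (B,nl)→51840 …(+1); best=2400 via (B,hash)
  {ABCD}: card=102400; try (B,hash)→8640, (D,hash)→16880, (B,merge)→74720, (B,nl_idx)→140640, (D,nl_idx)→194400, (D,merge)→195360 …(+2); best=8640 via (B,hash)

cost=8640; order=C,D,A,B; methods=nl_idx,hash,hash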